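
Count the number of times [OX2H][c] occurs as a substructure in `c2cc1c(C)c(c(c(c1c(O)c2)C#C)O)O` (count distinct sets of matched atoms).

3

[OX2H][c] is the SMARTS for a phenol: a hydroxyl oxygen attached to an aromatic carbon.
The molecule carries 3 separate instances of a hydroxyl group (-OH) meeting every constraint; each maps to a distinct set of atoms, giving 3 matches.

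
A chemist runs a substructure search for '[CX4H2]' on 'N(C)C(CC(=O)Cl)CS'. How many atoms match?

2

The query [CX4H2] means: sp3 carbon (X4) with exactly two hydrogens.
Check the 9 heavy atoms by environment: 2× C (H2, X4) → match; 1× C (H1, X4) → no; 1× N (H1, X3) → no; 1× C (H3, X4) → no; 1× C (H0, X3) → no; 1× O (H0, X1) → no; 1× Cl (H0, X1) → no; 1× S (H1, X2) → no.
That gives 2 matching atoms.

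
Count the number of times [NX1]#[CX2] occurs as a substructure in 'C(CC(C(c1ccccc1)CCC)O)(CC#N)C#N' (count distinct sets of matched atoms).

2

[NX1]#[CX2] is the SMARTS for a nitrile: a nitrogen triple-bonded to a two-connected carbon.
The molecule carries 2 separate instances of a nitrile (-C#N) meeting every constraint; each maps to a distinct set of atoms, giving 2 matches.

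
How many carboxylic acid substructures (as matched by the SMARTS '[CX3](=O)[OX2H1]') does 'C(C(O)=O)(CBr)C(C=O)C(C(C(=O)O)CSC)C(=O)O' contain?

3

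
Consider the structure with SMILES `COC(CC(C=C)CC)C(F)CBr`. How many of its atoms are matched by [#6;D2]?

4

Check the 13 heavy atoms by environment: 4× C (D2) → match; 3× C (D3) → no; 3× C (D1) → no; 1× O (D2) → no; 1× F (D1) → no; 1× Br (D1) → no.
That gives 4 matching atoms.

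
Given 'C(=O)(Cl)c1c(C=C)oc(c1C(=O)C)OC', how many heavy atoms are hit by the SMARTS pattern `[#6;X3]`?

8

The query [#6;X3] means: any carbon (aromatic or not) with three total connections.
Check the 15 heavy atoms by environment: 1× o (aromatic, X2) → no; 4× c (aromatic, X3) → match; 4× C (X3) → match; 2× O (X1) → no; 2× C (X4) → no; 1× O (X2) → no; 1× Cl (X1) → no.
Summing the matching environments: 4 + 4 = 8 matching atoms.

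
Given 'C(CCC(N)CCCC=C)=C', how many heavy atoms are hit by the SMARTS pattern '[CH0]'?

0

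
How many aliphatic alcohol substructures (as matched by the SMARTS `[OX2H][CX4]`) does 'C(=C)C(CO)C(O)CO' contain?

3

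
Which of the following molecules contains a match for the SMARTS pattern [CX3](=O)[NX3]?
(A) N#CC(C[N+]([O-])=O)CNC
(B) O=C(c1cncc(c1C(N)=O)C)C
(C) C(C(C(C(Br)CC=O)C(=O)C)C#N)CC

[CX3](=O)[NX3] describes a carbonyl carbon bonded to a trivalent nitrogen (an amide).
(A) has a nitrile (-C#N) but the nitrile N is NX1 (triple-bonded), not NX3.
(B) contains a primary amide (-C(=O)NH2), which satisfies every atom and bond constraint.
(C) has a nitrile (-C#N) but the nitrile N is NX1 (triple-bonded), not NX3.
So the answer is (B).

B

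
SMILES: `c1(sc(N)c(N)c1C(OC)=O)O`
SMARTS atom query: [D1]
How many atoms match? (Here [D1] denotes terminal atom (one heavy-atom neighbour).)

5

The query [D1] means: atom with exactly one heavy-atom neighbour (degree 1).
Check the 12 heavy atoms by environment: 1× s (aromatic, D2) → no; 4× c (aromatic, D3) → no; 2× O (D1) → match; 1× C (D3) → no; 1× O (D2) → no; 1× C (D1) → match; 2× N (D1) → match.
Summing the matching environments: 2 + 1 + 2 = 5 matching atoms.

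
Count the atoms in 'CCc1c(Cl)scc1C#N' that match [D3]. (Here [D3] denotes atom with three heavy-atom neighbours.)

Check the 10 heavy atoms by environment: 1× s (aromatic, D2) → no; 3× c (aromatic, D3) → match; 1× c (aromatic, D2) → no; 2× C (D2) → no; 1× C (D1) → no; 1× Cl (D1) → no; 1× N (D1) → no.
That gives 3 matching atoms.

3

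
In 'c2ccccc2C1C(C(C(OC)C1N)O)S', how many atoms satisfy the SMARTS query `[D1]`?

4

Check the 16 heavy atoms by environment: 5× C (D3) → no; 1× N (D1) → match; 1× O (D1) → match; 1× S (D1) → match; 1× O (D2) → no; 1× C (D1) → match; 1× c (aromatic, D3) → no; 5× c (aromatic, D2) → no.
Summing the matching environments: 1 + 1 + 1 + 1 = 4 matching atoms.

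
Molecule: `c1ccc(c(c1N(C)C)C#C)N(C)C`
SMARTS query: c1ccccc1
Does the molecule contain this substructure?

Yes

The pattern c1ccccc1 describes six aromatic carbons in a ring — a benzene ring.
The required atom environment is present in the molecule, so the pattern matches.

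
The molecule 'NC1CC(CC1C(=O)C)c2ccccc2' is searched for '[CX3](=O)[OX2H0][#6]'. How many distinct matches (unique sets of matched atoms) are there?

[CX3](=O)[OX2H0][#6] is the SMARTS for an ester: a carbonyl carbon bonded to an oxygen that is itself bonded to carbon (no H on that O).
No fragment in the molecule satisfies every constraint, giving 0 matches.

0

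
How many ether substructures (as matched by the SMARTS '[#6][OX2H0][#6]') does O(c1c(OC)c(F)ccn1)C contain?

[#6][OX2H0][#6] is the SMARTS for an ether: an aliphatic oxygen bridging two carbons with no H on the oxygen.
The molecule carries 2 separate instances of a methoxy ether (-OCH3) meeting every constraint; each maps to a distinct set of atoms, giving 2 matches.

2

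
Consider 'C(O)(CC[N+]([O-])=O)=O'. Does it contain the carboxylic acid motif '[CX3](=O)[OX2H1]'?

Yes

The pattern [CX3](=O)[OX2H1] describes an sp2 carbon double-bonded to O and single-bonded to an -OH oxygen — a carboxylic acid.
The molecule carries a carboxylic acid group (-C(=O)OH), whose atoms satisfy every constraint of the query, so the pattern matches.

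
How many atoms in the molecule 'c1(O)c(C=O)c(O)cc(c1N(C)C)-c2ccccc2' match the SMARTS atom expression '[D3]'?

Check the 19 heavy atoms by environment: 6× c (aromatic, D3) → match; 6× c (aromatic, D2) → no; 1× C (D2) → no; 3× O (D1) → no; 1× N (D3) → match; 2× C (D1) → no.
Summing the matching environments: 6 + 1 = 7 matching atoms.

7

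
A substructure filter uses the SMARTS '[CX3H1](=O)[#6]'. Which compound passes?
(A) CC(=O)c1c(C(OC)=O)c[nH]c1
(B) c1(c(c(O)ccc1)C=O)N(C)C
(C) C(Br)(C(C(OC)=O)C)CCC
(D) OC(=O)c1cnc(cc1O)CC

B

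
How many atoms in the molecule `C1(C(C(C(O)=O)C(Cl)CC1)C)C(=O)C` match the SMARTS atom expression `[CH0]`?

2

The query [CH0] means: aliphatic carbon with no attached hydrogen.
Check the 14 heavy atoms by environment: 4× C (H1) → no; 2× C (H2) → no; 1× Cl (H0) → no; 2× C (H0) → match; 2× O (H0) → no; 2× C (H3) → no; 1× O (H1) → no.
That gives 2 matching atoms.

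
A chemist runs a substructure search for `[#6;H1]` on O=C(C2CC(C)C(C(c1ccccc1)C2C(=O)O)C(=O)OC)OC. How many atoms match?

10

The query [#6;H1] means: any carbon bearing exactly one hydrogen.
Check the 24 heavy atoms by environment: 5× C (H1) → match; 1× C (H2) → no; 3× C (H3) → no; 3× C (H0) → no; 5× O (H0) → no; 1× c (aromatic, H0) → no; 5× c (aromatic, H1) → match; 1× O (H1) → no.
Summing the matching environments: 5 + 5 = 10 matching atoms.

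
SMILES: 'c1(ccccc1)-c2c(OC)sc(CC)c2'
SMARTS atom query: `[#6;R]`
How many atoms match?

10

The query [#6;R] means: carbon that is part of a ring.
Check the 15 heavy atoms by environment: 1× s (aromatic, in 5-ring) → no; 4× c (aromatic, in 5-ring) → match; 1× O (acyclic) → no; 3× C (acyclic) → no; 6× c (aromatic, in 6-ring) → match.
Summing the matching environments: 4 + 6 = 10 matching atoms.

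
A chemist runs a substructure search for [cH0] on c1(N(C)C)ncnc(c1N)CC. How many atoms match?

3

Check the 12 heavy atoms by environment: 2× n (aromatic, H0) → no; 1× c (aromatic, H1) → no; 3× c (aromatic, H0) → match; 1× C (H2) → no; 3× C (H3) → no; 1× N (H2) → no; 1× N (H0) → no.
That gives 3 matching atoms.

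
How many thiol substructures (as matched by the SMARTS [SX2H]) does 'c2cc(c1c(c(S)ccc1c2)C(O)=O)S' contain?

2

[SX2H] is the SMARTS for a thiol: an aliphatic sulfur with two connections, one being H.
The molecule carries 2 separate instances of a thiol (-SH) meeting every constraint; each maps to a distinct set of atoms, giving 2 matches.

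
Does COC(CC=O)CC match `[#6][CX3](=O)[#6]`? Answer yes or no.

The pattern [#6][CX3](=O)[#6] describes a carbonyl carbon (no H) flanked by two carbons — a ketone.
The closest candidate here is an aldehyde (-CHO), but the carbonyl carbon has H1, so it is not flanked by two carbons. No other fragment satisfies the full query, so there is no match.

No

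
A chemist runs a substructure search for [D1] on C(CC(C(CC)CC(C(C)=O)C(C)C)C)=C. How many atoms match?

7

The query [D1] means: atom with exactly one heavy-atom neighbour (degree 1).
Check the 16 heavy atoms by environment: 4× C (D2) → no; 5× C (D3) → no; 6× C (D1) → match; 1× O (D1) → match.
Summing the matching environments: 6 + 1 = 7 matching atoms.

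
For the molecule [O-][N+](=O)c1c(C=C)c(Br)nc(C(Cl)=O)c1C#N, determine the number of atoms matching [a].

6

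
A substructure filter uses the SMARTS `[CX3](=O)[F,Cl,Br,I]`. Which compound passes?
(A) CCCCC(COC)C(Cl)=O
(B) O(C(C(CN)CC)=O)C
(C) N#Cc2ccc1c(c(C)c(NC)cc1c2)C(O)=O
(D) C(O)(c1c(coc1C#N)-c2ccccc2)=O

[CX3](=O)[F,Cl,Br,I] describes a carbonyl carbon bonded to a halogen (an acyl halide).
(A) contains an acyl chloride (-C(=O)Cl), which satisfies every atom and bond constraint.
(B) has a methyl-ester group (-C(=O)OCH3) but the carbonyl is bonded to -O-C, not to a halogen.
(C) has a carboxylic acid group (-C(=O)OH) but the carbonyl is bonded to -OH, not to a halogen.
(D) has a carboxylic acid group (-C(=O)OH) but the carbonyl is bonded to -OH, not to a halogen.
So the answer is (A).

A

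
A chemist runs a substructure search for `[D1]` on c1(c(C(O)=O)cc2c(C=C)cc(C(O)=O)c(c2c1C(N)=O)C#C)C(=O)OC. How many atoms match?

10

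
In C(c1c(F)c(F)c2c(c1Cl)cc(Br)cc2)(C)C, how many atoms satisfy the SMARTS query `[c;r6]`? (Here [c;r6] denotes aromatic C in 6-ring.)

10

The query [c;r6] means: aromatic carbon that belongs to a six-membered ring.
Check the 17 heavy atoms by environment: 10× c (aromatic, in 6-ring) → match; 1× Cl (acyclic) → no; 1× Br (acyclic) → no; 2× F (acyclic) → no; 3× C (acyclic) → no.
That gives 10 matching atoms.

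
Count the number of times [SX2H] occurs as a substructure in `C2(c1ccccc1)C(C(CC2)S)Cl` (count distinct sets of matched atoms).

1

[SX2H] is the SMARTS for a thiol: an aliphatic sulfur with two connections, one being H.
Exactly one fragment in the molecule meets all constraints, giving 1 match.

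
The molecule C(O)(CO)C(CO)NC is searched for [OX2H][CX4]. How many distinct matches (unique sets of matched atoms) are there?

[OX2H][CX4] is the SMARTS for an aliphatic alcohol: a hydroxyl oxygen bound to an sp3 (X4) carbon.
The molecule carries 3 separate instances of a hydroxyl group (-OH) meeting every constraint; each maps to a distinct set of atoms, giving 3 matches.

3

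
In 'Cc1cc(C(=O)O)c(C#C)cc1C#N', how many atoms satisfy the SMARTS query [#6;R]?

6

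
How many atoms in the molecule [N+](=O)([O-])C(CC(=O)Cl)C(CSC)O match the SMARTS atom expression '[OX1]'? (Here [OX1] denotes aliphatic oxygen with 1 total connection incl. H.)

The query [OX1] means: aliphatic oxygen with one total connection — typically a carbonyl =O or an oxide.
Check the 13 heavy atoms by environment: 5× C (X4) → no; 1× N (charge +1, X3) → no; 1× O (charge -1, X1) → match; 2× O (X1) → match; 1× S (X2) → no; 1× C (X3) → no; 1× Cl (X1) → no; 1× O (X2) → no.
Summing the matching environments: 1 + 2 = 3 matching atoms.

3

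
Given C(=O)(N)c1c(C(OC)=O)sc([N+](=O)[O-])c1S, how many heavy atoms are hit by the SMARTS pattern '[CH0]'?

The query [CH0] means: aliphatic carbon with no attached hydrogen.
Check the 16 heavy atoms by environment: 1× s (aromatic, H0) → no; 4× c (aromatic, H0) → no; 1× S (H1) → no; 1× N (charge +1, H0) → no; 1× O (charge -1, H0) → no; 4× O (H0) → no; 2× C (H0) → match; 1× N (H2) → no; 1× C (H3) → no.
That gives 2 matching atoms.

2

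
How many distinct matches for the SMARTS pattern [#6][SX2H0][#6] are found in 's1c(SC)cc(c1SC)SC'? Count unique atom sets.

[#6][SX2H0][#6] is the SMARTS for a thioether: an aliphatic sulfur bridging two carbons with no H on the sulfur.
The molecule carries 3 separate instances of a methylthio ether (-SCH3) meeting every constraint; each maps to a distinct set of atoms, giving 3 matches.

3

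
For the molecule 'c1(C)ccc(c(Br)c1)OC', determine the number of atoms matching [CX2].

The query [CX2] means: C with X2: aliphatic carbon with exactly 2 total connections.
Check the 10 heavy atoms by environment: 6× c (aromatic, X3) → no; 1× Br (X1) → no; 2× C (X4) → no; 1× O (X2) → no.
No environment satisfies the query, so 0 matching atoms.

0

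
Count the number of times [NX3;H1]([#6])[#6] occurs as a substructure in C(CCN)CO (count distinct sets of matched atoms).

0

[NX3;H1]([#6])[#6] is the SMARTS for a secondary amine: a trivalent nitrogen with one H, bonded to two carbons.
The molecule has a primary amino group (-NH2), but the nitrogen has H2 and only one carbon neighbour; nothing else fits, so there are 0 matches.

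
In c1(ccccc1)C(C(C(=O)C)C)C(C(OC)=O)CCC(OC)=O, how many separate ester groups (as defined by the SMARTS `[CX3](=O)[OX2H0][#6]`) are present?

2

[CX3](=O)[OX2H0][#6] is the SMARTS for an ester: a carbonyl carbon bonded to an oxygen that is itself bonded to carbon (no H on that O).
The molecule carries 2 separate instances of a methyl-ester group (-C(=O)OCH3) meeting every constraint; each maps to a distinct set of atoms, giving 2 matches.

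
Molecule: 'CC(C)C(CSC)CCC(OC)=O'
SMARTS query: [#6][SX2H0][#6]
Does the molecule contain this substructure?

Yes

The pattern [#6][SX2H0][#6] describes an aliphatic sulfur bridging two carbons with no H on the sulfur — a thioether.
The molecule carries a methylthio ether (-SCH3), whose atoms satisfy every constraint of the query, so the pattern matches.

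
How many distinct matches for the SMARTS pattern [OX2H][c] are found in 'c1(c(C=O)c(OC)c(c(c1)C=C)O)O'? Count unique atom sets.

2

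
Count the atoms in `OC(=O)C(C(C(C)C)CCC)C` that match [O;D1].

The query [O;D1] means: aliphatic oxygen bonded to exactly one heavy atom.
Check the 12 heavy atoms by environment: 4× C (D1) → no; 4× C (D3) → no; 2× C (D2) → no; 2× O (D1) → match.
That gives 2 matching atoms.

2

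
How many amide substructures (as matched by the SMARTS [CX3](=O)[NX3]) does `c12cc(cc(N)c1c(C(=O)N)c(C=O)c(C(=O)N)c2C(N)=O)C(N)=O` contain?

[CX3](=O)[NX3] is the SMARTS for an amide: a carbonyl carbon bonded to a trivalent nitrogen.
The molecule carries 4 separate instances of a primary amide (-C(=O)NH2) meeting every constraint; each maps to a distinct set of atoms, giving 4 matches.

4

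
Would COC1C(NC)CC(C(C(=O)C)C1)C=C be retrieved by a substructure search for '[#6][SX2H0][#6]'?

The pattern [#6][SX2H0][#6] describes an aliphatic sulfur bridging two carbons with no H on the sulfur — a thioether.
The closest candidate here is a methoxy ether (-OCH3), but the bridging atom is O, not S. No other fragment satisfies the full query, so there is no match.

No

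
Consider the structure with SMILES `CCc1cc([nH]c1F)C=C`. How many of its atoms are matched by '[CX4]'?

Check the 10 heavy atoms by environment: 1× n (aromatic, X3) → no; 4× c (aromatic, X3) → no; 2× C (X4) → match; 2× C (X3) → no; 1× F (X1) → no.
That gives 2 matching atoms.

2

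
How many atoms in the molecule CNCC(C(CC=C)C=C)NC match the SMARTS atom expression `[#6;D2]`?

4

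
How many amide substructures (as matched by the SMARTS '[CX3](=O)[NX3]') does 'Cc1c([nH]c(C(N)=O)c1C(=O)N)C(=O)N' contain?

3

[CX3](=O)[NX3] is the SMARTS for an amide: a carbonyl carbon bonded to a trivalent nitrogen.
The molecule carries 3 separate instances of a primary amide (-C(=O)NH2) meeting every constraint; each maps to a distinct set of atoms, giving 3 matches.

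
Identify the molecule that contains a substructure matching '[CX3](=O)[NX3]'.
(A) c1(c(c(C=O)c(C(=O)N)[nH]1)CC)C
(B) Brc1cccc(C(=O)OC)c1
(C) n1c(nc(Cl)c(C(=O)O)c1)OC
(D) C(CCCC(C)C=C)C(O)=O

[CX3](=O)[NX3] describes a carbonyl carbon bonded to a trivalent nitrogen (an amide).
(A) contains a primary amide (-C(=O)NH2), which satisfies every atom and bond constraint.
(B) has a methyl-ester group (-C(=O)OCH3) but the carbonyl is bonded to O, not to an NX3 nitrogen.
(C) has a carboxylic acid group (-C(=O)OH) but the carbonyl is bonded to O, not to an NX3 nitrogen.
(D) has a carboxylic acid group (-C(=O)OH) but the carbonyl is bonded to O, not to an NX3 nitrogen.
So the answer is (A).

A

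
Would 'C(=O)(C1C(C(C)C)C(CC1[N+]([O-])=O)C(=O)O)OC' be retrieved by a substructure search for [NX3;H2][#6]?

No

The pattern [NX3;H2][#6] describes a trivalent nitrogen with two H attached to carbon — a primary amine.
The closest candidate here is a nitro group (-[N+](=O)[O-]), but the nitrogen is [N+] with no H, not NX3H2. No other fragment satisfies the full query, so there is no match.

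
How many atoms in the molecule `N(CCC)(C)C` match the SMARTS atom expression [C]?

The query [C] means: uppercase C matches aliphatic (non-aromatic) carbon only.
Check the 6 heavy atoms by environment: 5× C → match; 1× N → no.
That gives 5 matching atoms.

5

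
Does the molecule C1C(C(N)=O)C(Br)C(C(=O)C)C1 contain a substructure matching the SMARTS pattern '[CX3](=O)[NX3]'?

Yes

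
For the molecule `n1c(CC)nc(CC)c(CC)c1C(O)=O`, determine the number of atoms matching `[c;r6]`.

The query [c;r6] means: aromatic carbon that belongs to a six-membered ring.
Check the 15 heavy atoms by environment: 2× n (aromatic, in 6-ring) → no; 4× c (aromatic, in 6-ring) → match; 7× C (acyclic) → no; 2× O (acyclic) → no.
That gives 4 matching atoms.

4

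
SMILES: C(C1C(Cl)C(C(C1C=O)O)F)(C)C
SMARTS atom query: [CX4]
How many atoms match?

The query [CX4] means: C with X4: aliphatic carbon with exactly 4 total connections (bonds + H).
Check the 13 heavy atoms by environment: 8× C (X4) → match; 1× F (X1) → no; 1× Cl (X1) → no; 1× O (X2) → no; 1× C (X3) → no; 1× O (X1) → no.
That gives 8 matching atoms.

8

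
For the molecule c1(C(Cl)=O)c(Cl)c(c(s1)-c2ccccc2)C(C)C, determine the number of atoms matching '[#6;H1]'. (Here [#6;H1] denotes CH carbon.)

The query [#6;H1] means: any carbon bearing exactly one hydrogen.
Check the 18 heavy atoms by environment: 1× s (aromatic, H0) → no; 5× c (aromatic, H0) → no; 2× Cl (H0) → no; 1× C (H1) → match; 2× C (H3) → no; 5× c (aromatic, H1) → match; 1× C (H0) → no; 1× O (H0) → no.
Summing the matching environments: 1 + 5 = 6 matching atoms.

6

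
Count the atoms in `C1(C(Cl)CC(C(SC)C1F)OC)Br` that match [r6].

The query [r6] means: r6 matches atoms in a six-membered ring.
Check the 13 heavy atoms by environment: 6× C (in 6-ring) → match; 1× O (acyclic) → no; 2× C (acyclic) → no; 1× F (acyclic) → no; 1× S (acyclic) → no; 1× Cl (acyclic) → no; 1× Br (acyclic) → no.
That gives 6 matching atoms.

6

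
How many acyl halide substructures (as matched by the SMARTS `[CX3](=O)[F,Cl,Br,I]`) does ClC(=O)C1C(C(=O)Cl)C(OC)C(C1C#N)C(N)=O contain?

[CX3](=O)[F,Cl,Br,I] is the SMARTS for an acyl halide: a carbonyl carbon bonded to a halogen.
The molecule carries 2 separate instances of an acyl chloride (-C(=O)Cl) meeting every constraint; each maps to a distinct set of atoms, giving 2 matches.

2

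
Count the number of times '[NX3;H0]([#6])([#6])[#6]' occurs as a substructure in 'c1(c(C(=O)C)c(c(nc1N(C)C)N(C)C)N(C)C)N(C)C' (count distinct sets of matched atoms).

[NX3;H0]([#6])([#6])[#6] is the SMARTS for a tertiary amine: a trivalent nitrogen with no H, bonded to three carbons.
The molecule carries 4 separate instances of a dimethylamino group (-N(CH3)2) meeting every constraint; each maps to a distinct set of atoms, giving 4 matches.

4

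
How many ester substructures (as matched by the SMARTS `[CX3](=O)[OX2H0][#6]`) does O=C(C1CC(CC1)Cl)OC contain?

[CX3](=O)[OX2H0][#6] is the SMARTS for an ester: a carbonyl carbon bonded to an oxygen that is itself bonded to carbon (no H on that O).
Exactly one fragment in the molecule meets all constraints, giving 1 match.

1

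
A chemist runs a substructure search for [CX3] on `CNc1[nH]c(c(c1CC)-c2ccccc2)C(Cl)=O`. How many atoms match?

1

The query [CX3] means: C with X3: aliphatic carbon with exactly 3 total connections.
Check the 18 heavy atoms by environment: 1× n (aromatic, X3) → no; 10× c (aromatic, X3) → no; 1× C (X3) → match; 1× O (X1) → no; 1× Cl (X1) → no; 3× C (X4) → no; 1× N (X3) → no.
That gives 1 matching atom.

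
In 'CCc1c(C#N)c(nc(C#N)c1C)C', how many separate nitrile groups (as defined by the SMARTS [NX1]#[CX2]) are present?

2

[NX1]#[CX2] is the SMARTS for a nitrile: a nitrogen triple-bonded to a two-connected carbon.
The molecule carries 2 separate instances of a nitrile (-C#N) meeting every constraint; each maps to a distinct set of atoms, giving 2 matches.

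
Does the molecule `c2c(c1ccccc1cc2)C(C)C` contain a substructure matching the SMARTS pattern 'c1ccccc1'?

Yes

The pattern c1ccccc1 describes six aromatic carbons in a ring — a benzene ring.
The required atom environment is present in the molecule, so the pattern matches.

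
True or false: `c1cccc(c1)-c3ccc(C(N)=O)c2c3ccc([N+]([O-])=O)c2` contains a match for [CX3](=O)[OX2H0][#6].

False

The pattern [CX3](=O)[OX2H0][#6] describes a carbonyl carbon bonded to an oxygen that is itself bonded to carbon (no H on that O) — an ester.
The closest candidate here is a primary amide (-C(=O)NH2), but the carbonyl is bonded to N, not to an O-C linkage. No other fragment satisfies the full query, so there is no match.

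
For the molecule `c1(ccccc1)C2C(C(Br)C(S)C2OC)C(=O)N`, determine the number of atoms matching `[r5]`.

5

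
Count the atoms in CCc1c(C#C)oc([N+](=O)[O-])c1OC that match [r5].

The query [r5] means: r5 matches atoms in a five-membered ring.
Check the 14 heavy atoms by environment: 1× o (aromatic, in 5-ring) → match; 4× c (aromatic, in 5-ring) → match; 1× N (charge +1, acyclic) → no; 1× O (charge -1, acyclic) → no; 2× O (acyclic) → no; 5× C (acyclic) → no.
Summing the matching environments: 1 + 4 = 5 matching atoms.

5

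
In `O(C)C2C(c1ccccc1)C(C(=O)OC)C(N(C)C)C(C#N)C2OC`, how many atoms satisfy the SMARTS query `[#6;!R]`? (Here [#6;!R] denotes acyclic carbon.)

7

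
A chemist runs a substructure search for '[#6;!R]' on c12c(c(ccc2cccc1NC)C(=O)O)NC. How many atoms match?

3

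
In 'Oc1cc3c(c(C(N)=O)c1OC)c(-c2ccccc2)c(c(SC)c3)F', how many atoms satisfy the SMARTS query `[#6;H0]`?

The query [#6;H0] means: any carbon with no attached hydrogen.
Check the 25 heavy atoms by environment: 9× c (aromatic, H0) → match; 7× c (aromatic, H1) → no; 1× O (H1) → no; 2× O (H0) → no; 2× C (H3) → no; 1× F (H0) → no; 1× S (H0) → no; 1× C (H0) → match; 1× N (H2) → no.
Summing the matching environments: 9 + 1 = 10 matching atoms.

10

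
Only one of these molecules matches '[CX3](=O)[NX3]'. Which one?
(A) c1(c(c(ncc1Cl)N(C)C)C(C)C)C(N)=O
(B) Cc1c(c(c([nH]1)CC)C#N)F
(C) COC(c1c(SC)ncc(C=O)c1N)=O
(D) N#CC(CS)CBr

A

[CX3](=O)[NX3] describes a carbonyl carbon bonded to a trivalent nitrogen (an amide).
(A) contains a primary amide (-C(=O)NH2), which satisfies every atom and bond constraint.
(B) has a nitrile (-C#N) but the nitrile N is NX1 (triple-bonded), not NX3.
(C) has a methyl-ester group (-C(=O)OCH3) but the carbonyl is bonded to O, not to an NX3 nitrogen.
(D) has a nitrile (-C#N) but the nitrile N is NX1 (triple-bonded), not NX3.
So the answer is (A).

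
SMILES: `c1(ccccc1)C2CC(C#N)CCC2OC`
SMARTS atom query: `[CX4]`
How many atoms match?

7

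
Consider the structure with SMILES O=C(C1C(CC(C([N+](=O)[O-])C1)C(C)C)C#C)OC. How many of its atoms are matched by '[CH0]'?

2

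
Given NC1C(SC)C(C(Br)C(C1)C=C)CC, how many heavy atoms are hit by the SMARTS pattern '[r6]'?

6

The query [r6] means: r6 matches atoms in a six-membered ring.
Check the 14 heavy atoms by environment: 6× C (in 6-ring) → match; 1× Br (acyclic) → no; 1× N (acyclic) → no; 5× C (acyclic) → no; 1× S (acyclic) → no.
That gives 6 matching atoms.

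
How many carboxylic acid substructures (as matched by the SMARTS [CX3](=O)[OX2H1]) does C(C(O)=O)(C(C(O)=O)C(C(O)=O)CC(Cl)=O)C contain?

3

[CX3](=O)[OX2H1] is the SMARTS for a carboxylic acid: an sp2 carbon double-bonded to O and single-bonded to an -OH oxygen.
The molecule carries 3 separate instances of a carboxylic acid group (-C(=O)OH) meeting every constraint; each maps to a distinct set of atoms, giving 3 matches.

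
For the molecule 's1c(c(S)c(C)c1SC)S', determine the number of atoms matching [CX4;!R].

2

The query [CX4;!R] means: aliphatic carbon with four total connections, not in a ring.
Check the 10 heavy atoms by environment: 1× s (aromatic, X2, in 5-ring) → no; 4× c (aromatic, X3, in 5-ring) → no; 3× S (X2, acyclic) → no; 2× C (X4, acyclic) → match.
That gives 2 matching atoms.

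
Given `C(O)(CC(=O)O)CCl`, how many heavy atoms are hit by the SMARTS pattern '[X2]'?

The query [X2] means: any atom with exactly two total connections (bonds + H).
Check the 8 heavy atoms by environment: 3× C (X4) → no; 2× O (X2) → match; 1× Cl (X1) → no; 1× C (X3) → no; 1× O (X1) → no.
That gives 2 matching atoms.

2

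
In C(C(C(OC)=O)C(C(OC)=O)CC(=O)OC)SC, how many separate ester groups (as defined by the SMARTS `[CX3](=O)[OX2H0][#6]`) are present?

[CX3](=O)[OX2H0][#6] is the SMARTS for an ester: a carbonyl carbon bonded to an oxygen that is itself bonded to carbon (no H on that O).
The molecule carries 3 separate instances of a methyl-ester group (-C(=O)OCH3) meeting every constraint; each maps to a distinct set of atoms, giving 3 matches.

3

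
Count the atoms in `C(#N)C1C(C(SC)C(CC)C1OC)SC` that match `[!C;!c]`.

Check the 15 heavy atoms by environment: 11× C → no; 1× N → match; 2× S → match; 1× O → match.
Summing the matching environments: 1 + 2 + 1 = 4 matching atoms.

4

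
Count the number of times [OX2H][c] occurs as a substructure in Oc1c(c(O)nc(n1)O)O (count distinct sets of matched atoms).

[OX2H][c] is the SMARTS for a phenol: a hydroxyl oxygen attached to an aromatic carbon.
The molecule carries 4 separate instances of a hydroxyl group (-OH) meeting every constraint; each maps to a distinct set of atoms, giving 4 matches.

4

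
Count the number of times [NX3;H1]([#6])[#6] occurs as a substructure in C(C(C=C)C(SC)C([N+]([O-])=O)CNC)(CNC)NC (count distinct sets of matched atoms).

3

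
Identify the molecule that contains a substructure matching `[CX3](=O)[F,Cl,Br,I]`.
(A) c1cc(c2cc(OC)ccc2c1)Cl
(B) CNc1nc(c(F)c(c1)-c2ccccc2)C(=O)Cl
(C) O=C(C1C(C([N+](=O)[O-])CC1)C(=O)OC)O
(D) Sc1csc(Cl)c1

[CX3](=O)[F,Cl,Br,I] describes a carbonyl carbon bonded to a halogen (an acyl halide).
(A) has a chloro substituent but the Cl is not on a carbonyl carbon.
(B) contains an acyl chloride (-C(=O)Cl), which satisfies every atom and bond constraint.
(C) has a methyl-ester group (-C(=O)OCH3) but the carbonyl is bonded to -O-C, not to a halogen.
(D) has a chloro substituent but the Cl is not on a carbonyl carbon.
So the answer is (B).

B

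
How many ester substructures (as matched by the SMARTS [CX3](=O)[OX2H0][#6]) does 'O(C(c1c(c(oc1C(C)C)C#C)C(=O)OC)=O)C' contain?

[CX3](=O)[OX2H0][#6] is the SMARTS for an ester: a carbonyl carbon bonded to an oxygen that is itself bonded to carbon (no H on that O).
The molecule carries 2 separate instances of a methyl-ester group (-C(=O)OCH3) meeting every constraint; each maps to a distinct set of atoms, giving 2 matches.

2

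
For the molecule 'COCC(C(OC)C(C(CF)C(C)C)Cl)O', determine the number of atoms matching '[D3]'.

5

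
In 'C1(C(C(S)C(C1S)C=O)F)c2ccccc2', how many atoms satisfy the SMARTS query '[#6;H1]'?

The query [#6;H1] means: any carbon bearing exactly one hydrogen.
Check the 16 heavy atoms by environment: 6× C (H1) → match; 2× S (H1) → no; 1× F (H0) → no; 1× O (H0) → no; 1× c (aromatic, H0) → no; 5× c (aromatic, H1) → match.
Summing the matching environments: 6 + 5 = 11 matching atoms.

11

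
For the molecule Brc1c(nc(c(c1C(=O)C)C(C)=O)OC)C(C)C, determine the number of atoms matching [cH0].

5

The query [cH0] means: aromatic carbon with no attached hydrogen (substituted or ring-fusion).
Check the 18 heavy atoms by environment: 1× n (aromatic, H0) → no; 5× c (aromatic, H0) → match; 2× C (H0) → no; 3× O (H0) → no; 5× C (H3) → no; 1× C (H1) → no; 1× Br (H0) → no.
That gives 5 matching atoms.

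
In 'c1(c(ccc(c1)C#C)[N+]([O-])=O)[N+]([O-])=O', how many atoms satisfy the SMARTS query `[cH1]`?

3

The query [cH1] means: aromatic carbon bearing exactly one hydrogen.
Check the 14 heavy atoms by environment: 3× c (aromatic, H0) → no; 3× c (aromatic, H1) → match; 1× C (H0) → no; 1× C (H1) → no; 2× N (charge +1, H0) → no; 2× O (charge -1, H0) → no; 2× O (H0) → no.
That gives 3 matching atoms.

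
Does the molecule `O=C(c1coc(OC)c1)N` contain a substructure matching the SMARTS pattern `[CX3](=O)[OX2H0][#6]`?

The pattern [CX3](=O)[OX2H0][#6] describes a carbonyl carbon bonded to an oxygen that is itself bonded to carbon (no H on that O) — an ester.
The closest candidate here is a methoxy ether (-OCH3), but the ether oxygen is not adjacent to a C=O carbon. No other fragment satisfies the full query, so there is no match.

No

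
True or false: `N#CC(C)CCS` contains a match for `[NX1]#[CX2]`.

The pattern [NX1]#[CX2] describes a nitrogen triple-bonded to a two-connected carbon — a nitrile.
The molecule carries a nitrile (-C#N), whose atoms satisfy every constraint of the query, so the pattern matches.

True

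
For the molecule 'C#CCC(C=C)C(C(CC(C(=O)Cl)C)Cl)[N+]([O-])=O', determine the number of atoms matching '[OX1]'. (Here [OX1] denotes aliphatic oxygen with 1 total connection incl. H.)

3

The query [OX1] means: aliphatic oxygen with one total connection — typically a carbonyl =O or an oxide.
Check the 18 heavy atoms by environment: 7× C (X4) → no; 3× C (X3) → no; 2× O (X1) → match; 2× Cl (X1) → no; 2× C (X2) → no; 1× N (charge +1, X3) → no; 1× O (charge -1, X1) → match.
Summing the matching environments: 2 + 1 = 3 matching atoms.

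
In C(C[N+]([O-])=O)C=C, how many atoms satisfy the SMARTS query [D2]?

The query [D2] means: atom with exactly two heavy-atom neighbours.
Check the 7 heavy atoms by environment: 3× C (D2) → match; 1× N (charge +1, D3) → no; 1× O (charge -1, D1) → no; 1× O (D1) → no; 1× C (D1) → no.
That gives 3 matching atoms.

3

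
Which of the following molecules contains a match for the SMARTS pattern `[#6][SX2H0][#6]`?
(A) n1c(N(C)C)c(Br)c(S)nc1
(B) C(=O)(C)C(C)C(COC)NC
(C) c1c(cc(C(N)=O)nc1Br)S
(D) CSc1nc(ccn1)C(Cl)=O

D

[#6][SX2H0][#6] describes an aliphatic sulfur bridging two carbons with no H on the sulfur (a thioether).
(A) has a thiol (-SH) but the sulfur has H1, not H0 bridging two carbons.
(B) has a methoxy ether (-OCH3) but the bridging atom is O, not S.
(C) has a thiol (-SH) but the sulfur has H1, not H0 bridging two carbons.
(D) contains a methylthio ether (-SCH3), which satisfies every atom and bond constraint.
So the answer is (D).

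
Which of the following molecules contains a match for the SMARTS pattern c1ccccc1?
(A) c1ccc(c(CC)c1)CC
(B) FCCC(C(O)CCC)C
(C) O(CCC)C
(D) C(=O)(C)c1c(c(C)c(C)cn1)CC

A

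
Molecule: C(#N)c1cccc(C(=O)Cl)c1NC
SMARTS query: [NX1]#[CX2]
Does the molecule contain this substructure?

The pattern [NX1]#[CX2] describes a nitrogen triple-bonded to a two-connected carbon — a nitrile.
The molecule carries a nitrile (-C#N), whose atoms satisfy every constraint of the query, so the pattern matches.

Yes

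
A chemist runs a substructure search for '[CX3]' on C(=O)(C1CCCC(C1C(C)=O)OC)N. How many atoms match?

The query [CX3] means: C with X3: aliphatic carbon with exactly 3 total connections.
Check the 14 heavy atoms by environment: 8× C (X4) → no; 1× O (X2) → no; 2× C (X3) → match; 2× O (X1) → no; 1× N (X3) → no.
That gives 2 matching atoms.

2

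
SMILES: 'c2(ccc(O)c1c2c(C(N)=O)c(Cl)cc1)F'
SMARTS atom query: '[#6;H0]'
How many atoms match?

7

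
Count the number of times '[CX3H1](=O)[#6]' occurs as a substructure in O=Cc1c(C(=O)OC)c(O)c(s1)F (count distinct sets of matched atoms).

1

[CX3H1](=O)[#6] is the SMARTS for an aldehyde: an sp2 carbon with one H, double-bonded to O and single-bonded to carbon.
Exactly one fragment in the molecule meets all constraints, giving 1 match.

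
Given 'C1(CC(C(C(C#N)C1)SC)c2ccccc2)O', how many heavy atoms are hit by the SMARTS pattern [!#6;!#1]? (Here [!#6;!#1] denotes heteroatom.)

3

Check the 17 heavy atoms by environment: 8× C → no; 1× N → match; 1× O → match; 1× S → match; 6× c (aromatic) → no.
Summing the matching environments: 1 + 1 + 1 = 3 matching atoms.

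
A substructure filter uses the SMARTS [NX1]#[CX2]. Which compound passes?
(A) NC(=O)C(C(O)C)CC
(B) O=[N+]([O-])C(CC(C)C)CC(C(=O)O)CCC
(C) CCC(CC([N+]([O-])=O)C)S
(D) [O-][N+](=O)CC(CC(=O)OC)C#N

D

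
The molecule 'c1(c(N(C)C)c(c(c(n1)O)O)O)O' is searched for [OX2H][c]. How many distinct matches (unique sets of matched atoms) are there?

[OX2H][c] is the SMARTS for a phenol: a hydroxyl oxygen attached to an aromatic carbon.
The molecule carries 4 separate instances of a hydroxyl group (-OH) meeting every constraint; each maps to a distinct set of atoms, giving 4 matches.

4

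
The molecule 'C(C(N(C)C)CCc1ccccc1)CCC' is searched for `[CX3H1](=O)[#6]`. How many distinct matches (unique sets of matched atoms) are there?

0

[CX3H1](=O)[#6] is the SMARTS for an aldehyde: an sp2 carbon with one H, double-bonded to O and single-bonded to carbon.
No fragment in the molecule satisfies every constraint, giving 0 matches.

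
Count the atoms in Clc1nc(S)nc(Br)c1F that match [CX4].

0

The query [CX4] means: C with X4: aliphatic carbon with exactly 4 total connections (bonds + H).
Check the 10 heavy atoms by environment: 2× n (aromatic, X2) → no; 4× c (aromatic, X3) → no; 1× Br (X1) → no; 1× Cl (X1) → no; 1× S (X2) → no; 1× F (X1) → no.
No environment satisfies the query, so 0 matching atoms.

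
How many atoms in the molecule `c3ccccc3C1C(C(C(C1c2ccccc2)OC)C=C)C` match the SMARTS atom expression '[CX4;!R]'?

2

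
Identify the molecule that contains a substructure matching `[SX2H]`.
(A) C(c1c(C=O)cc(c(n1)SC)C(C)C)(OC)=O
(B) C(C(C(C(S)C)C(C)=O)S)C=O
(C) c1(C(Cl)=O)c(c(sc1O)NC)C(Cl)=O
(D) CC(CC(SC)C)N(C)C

B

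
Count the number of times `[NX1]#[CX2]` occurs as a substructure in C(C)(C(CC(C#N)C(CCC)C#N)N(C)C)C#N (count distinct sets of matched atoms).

[NX1]#[CX2] is the SMARTS for a nitrile: a nitrogen triple-bonded to a two-connected carbon.
The molecule carries 3 separate instances of a nitrile (-C#N) meeting every constraint; each maps to a distinct set of atoms, giving 3 matches.

3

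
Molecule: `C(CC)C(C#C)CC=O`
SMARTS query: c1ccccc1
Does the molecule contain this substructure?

The pattern c1ccccc1 describes six aromatic carbons in a ring — a benzene ring.
The closest candidate here is a methyl group (-CH3), but no six-membered all-carbon aromatic ring is present. No other fragment satisfies the full query, so there is no match.

No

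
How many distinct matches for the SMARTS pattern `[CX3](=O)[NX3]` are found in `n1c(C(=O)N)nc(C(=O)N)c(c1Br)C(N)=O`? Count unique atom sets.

3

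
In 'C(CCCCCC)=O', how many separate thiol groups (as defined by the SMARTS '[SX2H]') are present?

0

[SX2H] is the SMARTS for a thiol: an aliphatic sulfur with two connections, one being H.
No fragment in the molecule satisfies every constraint, giving 0 matches.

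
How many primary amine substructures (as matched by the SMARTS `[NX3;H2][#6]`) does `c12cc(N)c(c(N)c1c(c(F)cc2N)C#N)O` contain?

[NX3;H2][#6] is the SMARTS for a primary amine: a trivalent nitrogen with two H attached to carbon.
The molecule carries 3 separate instances of a primary amino group (-NH2) meeting every constraint; each maps to a distinct set of atoms, giving 3 matches.

3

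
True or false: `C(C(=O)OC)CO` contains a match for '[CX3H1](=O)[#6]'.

False

The pattern [CX3H1](=O)[#6] describes an sp2 carbon with one H, double-bonded to O and single-bonded to carbon — an aldehyde.
The closest candidate here is a methyl-ester group (-C(=O)OCH3), but the carbonyl carbon has H0, not H1. No other fragment satisfies the full query, so there is no match.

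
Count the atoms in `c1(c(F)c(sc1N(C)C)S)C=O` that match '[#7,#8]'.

The query [#7,#8] means: nitrogen or oxygen (comma = OR).
Check the 12 heavy atoms by environment: 1× s (aromatic) → no; 4× c (aromatic) → no; 1× F → no; 3× C → no; 1× O → match; 1× N → match; 1× S → no.
Summing the matching environments: 1 + 1 = 2 matching atoms.

2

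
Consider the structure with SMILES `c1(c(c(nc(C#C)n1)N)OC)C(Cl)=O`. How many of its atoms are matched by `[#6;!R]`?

Check the 14 heavy atoms by environment: 2× n (aromatic, in 6-ring) → no; 4× c (aromatic, in 6-ring) → no; 4× C (acyclic) → match; 2× O (acyclic) → no; 1× Cl (acyclic) → no; 1× N (acyclic) → no.
That gives 4 matching atoms.

4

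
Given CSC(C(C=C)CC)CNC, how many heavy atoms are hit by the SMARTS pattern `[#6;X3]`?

2

The query [#6;X3] means: any carbon (aromatic or not) with three total connections.
Check the 11 heavy atoms by environment: 7× C (X4) → no; 1× S (X2) → no; 1× N (X3) → no; 2× C (X3) → match.
That gives 2 matching atoms.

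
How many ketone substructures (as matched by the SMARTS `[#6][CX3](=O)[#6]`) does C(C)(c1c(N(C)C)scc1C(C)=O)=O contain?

2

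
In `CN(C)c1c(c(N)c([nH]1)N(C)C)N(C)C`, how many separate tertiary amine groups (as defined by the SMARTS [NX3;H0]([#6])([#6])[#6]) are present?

[NX3;H0]([#6])([#6])[#6] is the SMARTS for a tertiary amine: a trivalent nitrogen with no H, bonded to three carbons.
The molecule carries 3 separate instances of a dimethylamino group (-N(CH3)2) meeting every constraint; each maps to a distinct set of atoms, giving 3 matches.

3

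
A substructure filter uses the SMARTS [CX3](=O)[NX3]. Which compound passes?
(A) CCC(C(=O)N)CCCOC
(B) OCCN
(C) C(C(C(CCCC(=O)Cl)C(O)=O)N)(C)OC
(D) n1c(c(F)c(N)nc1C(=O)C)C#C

A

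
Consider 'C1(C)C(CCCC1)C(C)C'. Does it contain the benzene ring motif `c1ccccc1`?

The pattern c1ccccc1 describes six aromatic carbons in a ring — a benzene ring.
The closest candidate here is a methyl group (-CH3), but no six-membered all-carbon aromatic ring is present. No other fragment satisfies the full query, so there is no match.

No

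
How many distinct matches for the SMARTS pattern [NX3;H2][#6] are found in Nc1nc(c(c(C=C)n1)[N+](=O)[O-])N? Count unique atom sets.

2

[NX3;H2][#6] is the SMARTS for a primary amine: a trivalent nitrogen with two H attached to carbon.
The molecule carries 2 separate instances of a primary amino group (-NH2) meeting every constraint; each maps to a distinct set of atoms, giving 2 matches.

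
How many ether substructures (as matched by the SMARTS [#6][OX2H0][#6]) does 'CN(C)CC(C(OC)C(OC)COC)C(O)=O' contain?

[#6][OX2H0][#6] is the SMARTS for an ether: an aliphatic oxygen bridging two carbons with no H on the oxygen.
The molecule carries 3 separate instances of a methoxy ether (-OCH3) meeting every constraint; each maps to a distinct set of atoms, giving 3 matches.

3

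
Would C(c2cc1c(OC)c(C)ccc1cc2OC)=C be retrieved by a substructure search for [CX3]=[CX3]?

Yes

The pattern [CX3]=[CX3] describes a non-aromatic C=C double bond between two sp2 carbons — an alkene.
The molecule carries a vinyl group (-CH=CH2), whose atoms satisfy every constraint of the query, so the pattern matches.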